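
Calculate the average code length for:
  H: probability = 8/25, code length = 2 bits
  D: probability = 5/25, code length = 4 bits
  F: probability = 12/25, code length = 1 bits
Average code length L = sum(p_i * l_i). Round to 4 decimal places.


Weighted contributions p_i * l_i:
  H: (8/25) * 2 = 16/25
  D: (5/25) * 4 = 20/25
  F: (12/25) * 1 = 12/25
Sum = (16 + 20 + 12)/25 = 48/25

L = 48/25 = 1.9200 bits/symbol


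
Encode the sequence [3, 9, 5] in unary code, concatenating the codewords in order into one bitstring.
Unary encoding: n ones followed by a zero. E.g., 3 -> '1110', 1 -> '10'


Encode each number as n ones followed by a terminating 0:
  3 -> 1110 (4 bits)
  9 -> 1111111110 (10 bits)
  5 -> 111110 (6 bits)
Total length = 4 + 10 + 6 = 20 bits.

Unary([3, 9, 5]) = 11101111111110111110 (20 bits)


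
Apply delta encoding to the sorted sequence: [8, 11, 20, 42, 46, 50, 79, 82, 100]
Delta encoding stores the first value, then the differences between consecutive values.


First value: 8
Deltas:
  11 - 8 = 3
  20 - 11 = 9
  42 - 20 = 22
  46 - 42 = 4
  50 - 46 = 4
  79 - 50 = 29
  82 - 79 = 3
  100 - 82 = 18


Delta encoded: [8, 3, 9, 22, 4, 4, 29, 3, 18]


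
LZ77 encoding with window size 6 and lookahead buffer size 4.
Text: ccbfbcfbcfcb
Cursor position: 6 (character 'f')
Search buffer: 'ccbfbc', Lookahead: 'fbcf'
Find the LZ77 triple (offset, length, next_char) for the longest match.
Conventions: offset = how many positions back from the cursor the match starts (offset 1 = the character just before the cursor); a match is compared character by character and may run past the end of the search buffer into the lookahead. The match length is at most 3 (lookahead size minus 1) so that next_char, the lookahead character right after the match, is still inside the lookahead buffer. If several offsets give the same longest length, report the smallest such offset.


Try each offset into the search buffer:
  offset=1 (pos 5, char 'c'): match length 0
  offset=2 (pos 4, char 'b'): match length 0
  offset=3 (pos 3, char 'f'): match length 3
  offset=4 (pos 2, char 'b'): match length 0
  offset=5 (pos 1, char 'c'): match length 0
  offset=6 (pos 0, char 'c'): match length 0
Longest match has length 3 at offset 3.
next_char = character at position 6 + 3 = 9 -> 'f'

Best match: offset=3, length=3 (matching 'fbc' starting at position 3)
LZ77 triple: (3, 3, 'f')


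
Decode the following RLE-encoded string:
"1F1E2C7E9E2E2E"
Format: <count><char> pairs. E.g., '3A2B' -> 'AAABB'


Expanding each <count><char> pair:
  1F -> 'F'
  1E -> 'E'
  2C -> 'CC'
  7E -> 'EEEEEEE'
  9E -> 'EEEEEEEEE'
  2E -> 'EE'
  2E -> 'EE'

Decoded = FECCEEEEEEEEEEEEEEEEEEEE


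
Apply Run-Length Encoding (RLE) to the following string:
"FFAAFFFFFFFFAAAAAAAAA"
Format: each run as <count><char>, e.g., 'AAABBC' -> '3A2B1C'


Scanning runs left to right:
  i=0: run of 'F' x 2 -> '2F'
  i=2: run of 'A' x 2 -> '2A'
  i=4: run of 'F' x 8 -> '8F'
  i=12: run of 'A' x 9 -> '9A'

RLE = 2F2A8F9A


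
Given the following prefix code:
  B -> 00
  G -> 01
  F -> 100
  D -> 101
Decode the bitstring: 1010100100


Decoding step by step:
Bits 101 -> D
Bits 01 -> G
Bits 00 -> B
Bits 100 -> F


Decoded message: DGBF


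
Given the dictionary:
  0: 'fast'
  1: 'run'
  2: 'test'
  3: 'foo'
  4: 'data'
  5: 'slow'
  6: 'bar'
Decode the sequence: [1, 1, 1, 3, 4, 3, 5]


Look up each index in the dictionary:
  1 -> 'run'
  1 -> 'run'
  1 -> 'run'
  3 -> 'foo'
  4 -> 'data'
  3 -> 'foo'
  5 -> 'slow'

Decoded: "run run run foo data foo slow"


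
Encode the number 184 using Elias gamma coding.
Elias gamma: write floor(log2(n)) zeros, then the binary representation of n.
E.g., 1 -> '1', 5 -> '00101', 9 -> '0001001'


num_bits = floor(log2(184)) + 1 = 8
leading_zeros = num_bits - 1 = 7
binary(184) = 10111000

Elias gamma(184) = '0000000' + '10111000' = 000000010111000 (15 bits)


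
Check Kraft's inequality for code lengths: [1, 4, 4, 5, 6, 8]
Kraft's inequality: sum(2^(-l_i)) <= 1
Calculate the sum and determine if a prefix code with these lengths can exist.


Sum = 2^(-1) + 2^(-4) + 2^(-4) + 2^(-5) + 2^(-6) + 2^(-8)
    = 0.5 + 0.0625 + 0.0625 + 0.03125 + 0.015625 + 0.00390625
    = 173/256 = 0.67578125
Since 0.67578125 <= 1, Kraft's inequality IS satisfied.
A prefix code with these lengths CAN exist.

Kraft sum = 0.67578125. Satisfied.


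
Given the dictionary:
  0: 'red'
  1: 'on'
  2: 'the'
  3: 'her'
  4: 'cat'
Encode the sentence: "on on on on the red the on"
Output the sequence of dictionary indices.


Look up each word in the dictionary:
  'on' -> 1
  'on' -> 1
  'on' -> 1
  'on' -> 1
  'the' -> 2
  'red' -> 0
  'the' -> 2
  'on' -> 1

Encoded: [1, 1, 1, 1, 2, 0, 2, 1]


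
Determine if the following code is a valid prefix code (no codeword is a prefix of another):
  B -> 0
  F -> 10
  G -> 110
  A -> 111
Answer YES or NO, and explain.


Checking each pair (does one codeword prefix another?):
  B='0' vs F='10': no prefix
  B='0' vs G='110': no prefix
  B='0' vs A='111': no prefix
  F='10' vs B='0': no prefix
  F='10' vs G='110': no prefix
  F='10' vs A='111': no prefix
  G='110' vs B='0': no prefix
  G='110' vs F='10': no prefix
  G='110' vs A='111': no prefix
  A='111' vs B='0': no prefix
  A='111' vs F='10': no prefix
  A='111' vs G='110': no prefix
No violation found over all pairs.

YES -- this is a valid prefix code. No codeword is a prefix of any other codeword.


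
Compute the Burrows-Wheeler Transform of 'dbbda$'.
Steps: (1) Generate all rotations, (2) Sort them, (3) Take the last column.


Rotations (sorted):
  0: $dbbda -> last char: a
  1: a$dbbd -> last char: d
  2: bbda$d -> last char: d
  3: bda$db -> last char: b
  4: da$dbb -> last char: b
  5: dbbda$ -> last char: $


BWT = addbb$


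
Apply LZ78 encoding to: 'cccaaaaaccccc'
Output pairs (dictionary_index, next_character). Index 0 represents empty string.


LZ78 encoding steps:
Dictionary: {0: ''}
Step 1: w='' (idx 0), next='c' -> output (0, 'c'), add 'c' as idx 1
Step 2: w='c' (idx 1), next='c' -> output (1, 'c'), add 'cc' as idx 2
Step 3: w='' (idx 0), next='a' -> output (0, 'a'), add 'a' as idx 3
Step 4: w='a' (idx 3), next='a' -> output (3, 'a'), add 'aa' as idx 4
Step 5: w='aa' (idx 4), next='c' -> output (4, 'c'), add 'aac' as idx 5
Step 6: w='cc' (idx 2), next='c' -> output (2, 'c'), add 'ccc' as idx 6
Step 7: w='c' (idx 1), end of input -> output (1, '')


Encoded: [(0, 'c'), (1, 'c'), (0, 'a'), (3, 'a'), (4, 'c'), (2, 'c'), (1, '')]


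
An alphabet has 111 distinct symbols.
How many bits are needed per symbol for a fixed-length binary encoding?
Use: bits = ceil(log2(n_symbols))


log2(111) = 6.7944
Bracket: 2^6 = 64 < 111 <= 2^7 = 128
So ceil(log2(111)) = 7

bits = ceil(log2(111)) = ceil(6.7944) = 7 bits


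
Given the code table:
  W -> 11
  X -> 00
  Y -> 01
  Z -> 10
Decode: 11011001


Decoding:
11 -> W
01 -> Y
10 -> Z
01 -> Y


Result: WYZY


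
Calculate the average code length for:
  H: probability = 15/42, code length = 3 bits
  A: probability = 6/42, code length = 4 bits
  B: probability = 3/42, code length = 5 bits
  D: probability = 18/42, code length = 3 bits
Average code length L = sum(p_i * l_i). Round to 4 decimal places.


Weighted contributions p_i * l_i:
  H: (15/42) * 3 = 45/42
  A: (6/42) * 4 = 24/42
  B: (3/42) * 5 = 15/42
  D: (18/42) * 3 = 54/42
Sum = (45 + 24 + 15 + 54)/42 = 138/42

L = 138/42 = 3.2857 bits/symbol


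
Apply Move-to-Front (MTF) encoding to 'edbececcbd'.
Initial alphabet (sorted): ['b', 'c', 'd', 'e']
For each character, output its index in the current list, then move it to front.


MTF encoding:
'e': index 3 in ['b', 'c', 'd', 'e'] -> ['e', 'b', 'c', 'd']
'd': index 3 in ['e', 'b', 'c', 'd'] -> ['d', 'e', 'b', 'c']
'b': index 2 in ['d', 'e', 'b', 'c'] -> ['b', 'd', 'e', 'c']
'e': index 2 in ['b', 'd', 'e', 'c'] -> ['e', 'b', 'd', 'c']
'c': index 3 in ['e', 'b', 'd', 'c'] -> ['c', 'e', 'b', 'd']
'e': index 1 in ['c', 'e', 'b', 'd'] -> ['e', 'c', 'b', 'd']
'c': index 1 in ['e', 'c', 'b', 'd'] -> ['c', 'e', 'b', 'd']
'c': index 0 in ['c', 'e', 'b', 'd'] -> ['c', 'e', 'b', 'd']
'b': index 2 in ['c', 'e', 'b', 'd'] -> ['b', 'c', 'e', 'd']
'd': index 3 in ['b', 'c', 'e', 'd'] -> ['d', 'b', 'c', 'e']


Output: [3, 3, 2, 2, 3, 1, 1, 0, 2, 3]


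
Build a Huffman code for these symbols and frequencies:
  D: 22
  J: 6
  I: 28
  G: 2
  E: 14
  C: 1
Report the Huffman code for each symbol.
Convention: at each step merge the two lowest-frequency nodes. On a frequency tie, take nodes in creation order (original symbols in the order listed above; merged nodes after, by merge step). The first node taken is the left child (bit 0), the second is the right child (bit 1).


Huffman tree construction:
Step 1: Merge C(1) + G(2) = 3
Step 2: Merge (C+G)(3) + J(6) = 9
Step 3: Merge ((C+G)+J)(9) + E(14) = 23
Step 4: Merge D(22) + (((C+G)+J)+E)(23) = 45
Step 5: Merge I(28) + (D+(((C+G)+J)+E))(45) = 73
Read each symbol's code off the tree from the root (left child = 0, right child = 1).

Codes:
  D: 10 (length 2)
  J: 1101 (length 4)
  I: 0 (length 1)
  G: 11001 (length 5)
  E: 111 (length 3)
  C: 11000 (length 5)
Average code length: 153/73 = 2.0959 bits/symbol


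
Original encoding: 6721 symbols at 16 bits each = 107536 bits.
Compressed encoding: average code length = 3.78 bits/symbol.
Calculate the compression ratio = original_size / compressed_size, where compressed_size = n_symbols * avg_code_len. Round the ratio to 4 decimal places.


original_size = n_symbols * orig_bits = 6721 * 16 = 107536 bits
compressed_size = n_symbols * avg_code_len = 6721 * 3.78 = 25405.38 bits
ratio = original_size / compressed_size = 107536 / 25405.38 = 4.2328

Compression ratio = 4.2328


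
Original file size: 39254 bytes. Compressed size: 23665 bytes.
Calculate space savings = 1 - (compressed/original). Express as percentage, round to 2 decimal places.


ratio = compressed/original = 23665/39254 = 0.602868
savings = 1 - ratio = 1 - 0.602868 = 0.397132
as a percentage: 0.397132 * 100 = 39.71%

Space savings = 1 - 23665/39254 = 39.71%


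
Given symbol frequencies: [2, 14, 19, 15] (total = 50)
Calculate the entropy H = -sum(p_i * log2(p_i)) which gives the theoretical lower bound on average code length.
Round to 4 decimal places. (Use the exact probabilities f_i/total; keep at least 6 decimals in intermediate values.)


Per-symbol terms -p_i * log2(p_i) with p_i = f_i/50:
  p = 2/50 = 0.040000: log2(p) = -4.643856, -p*log2(p) = 0.185754
  p = 14/50 = 0.280000: log2(p) = -1.836501, -p*log2(p) = 0.514220
  p = 19/50 = 0.380000: log2(p) = -1.395929, -p*log2(p) = 0.530453
  p = 15/50 = 0.300000: log2(p) = -1.736966, -p*log2(p) = 0.521090
H = 0.185754 + 0.514220 + 0.530453 + 0.521090 = 1.751517

H = 1.7515 bits/symbol


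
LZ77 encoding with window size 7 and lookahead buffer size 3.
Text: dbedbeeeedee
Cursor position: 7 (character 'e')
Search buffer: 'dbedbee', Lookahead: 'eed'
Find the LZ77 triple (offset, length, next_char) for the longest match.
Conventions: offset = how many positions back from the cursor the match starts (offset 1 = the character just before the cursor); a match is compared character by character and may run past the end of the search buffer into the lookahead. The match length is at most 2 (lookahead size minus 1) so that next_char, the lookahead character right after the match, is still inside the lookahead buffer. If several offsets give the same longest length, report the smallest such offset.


Try each offset into the search buffer:
  offset=1 (pos 6, char 'e'): match length 2
  offset=2 (pos 5, char 'e'): match length 2
  offset=3 (pos 4, char 'b'): match length 0
  offset=4 (pos 3, char 'd'): match length 0
  offset=5 (pos 2, char 'e'): match length 1
  offset=6 (pos 1, char 'b'): match length 0
  offset=7 (pos 0, char 'd'): match length 0
Longest match has length 2, found at offsets 1, 2; take the smallest, offset 1.
next_char = character at position 7 + 2 = 9 -> 'd'

Best match: offset=1, length=2 (matching 'ee' starting at position 6)
LZ77 triple: (1, 2, 'd')


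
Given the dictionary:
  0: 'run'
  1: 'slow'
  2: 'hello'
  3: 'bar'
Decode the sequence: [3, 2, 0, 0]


Look up each index in the dictionary:
  3 -> 'bar'
  2 -> 'hello'
  0 -> 'run'
  0 -> 'run'

Decoded: "bar hello run run"


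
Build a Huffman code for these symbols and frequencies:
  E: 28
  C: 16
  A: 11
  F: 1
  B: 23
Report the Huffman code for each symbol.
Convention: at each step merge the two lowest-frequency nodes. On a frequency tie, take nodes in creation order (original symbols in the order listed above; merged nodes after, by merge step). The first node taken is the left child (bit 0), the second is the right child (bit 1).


Huffman tree construction:
Step 1: Merge F(1) + A(11) = 12
Step 2: Merge (F+A)(12) + C(16) = 28
Step 3: Merge B(23) + E(28) = 51
Step 4: Merge ((F+A)+C)(28) + (B+E)(51) = 79
Read each symbol's code off the tree from the root (left child = 0, right child = 1).

Codes:
  E: 11 (length 2)
  C: 01 (length 2)
  A: 001 (length 3)
  F: 000 (length 3)
  B: 10 (length 2)
Average code length: 170/79 = 2.1519 bits/symbol


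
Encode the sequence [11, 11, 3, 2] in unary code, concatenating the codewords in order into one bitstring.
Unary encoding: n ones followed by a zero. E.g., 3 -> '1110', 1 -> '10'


Encode each number as n ones followed by a terminating 0:
  11 -> 111111111110 (12 bits)
  11 -> 111111111110 (12 bits)
  3 -> 1110 (4 bits)
  2 -> 110 (3 bits)
Total length = 12 + 12 + 4 + 3 = 31 bits.

Unary([11, 11, 3, 2]) = 1111111111101111111111101110110 (31 bits)


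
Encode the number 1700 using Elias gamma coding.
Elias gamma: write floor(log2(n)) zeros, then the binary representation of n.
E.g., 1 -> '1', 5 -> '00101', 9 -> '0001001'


num_bits = floor(log2(1700)) + 1 = 11
leading_zeros = num_bits - 1 = 10
binary(1700) = 11010100100

Elias gamma(1700) = '0000000000' + '11010100100' = 000000000011010100100 (21 bits)


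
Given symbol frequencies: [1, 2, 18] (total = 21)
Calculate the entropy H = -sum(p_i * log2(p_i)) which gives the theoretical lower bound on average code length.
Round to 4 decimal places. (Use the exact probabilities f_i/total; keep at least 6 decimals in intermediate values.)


Per-symbol terms -p_i * log2(p_i) with p_i = f_i/21:
  p = 1/21 = 0.047619: log2(p) = -4.392317, -p*log2(p) = 0.209158
  p = 2/21 = 0.095238: log2(p) = -3.392317, -p*log2(p) = 0.323078
  p = 18/21 = 0.857143: log2(p) = -0.222392, -p*log2(p) = 0.190622
H = 0.209158 + 0.323078 + 0.190622 = 0.722858

H = 0.7229 bits/symbol


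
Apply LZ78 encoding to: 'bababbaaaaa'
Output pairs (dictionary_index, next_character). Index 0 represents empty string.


LZ78 encoding steps:
Dictionary: {0: ''}
Step 1: w='' (idx 0), next='b' -> output (0, 'b'), add 'b' as idx 1
Step 2: w='' (idx 0), next='a' -> output (0, 'a'), add 'a' as idx 2
Step 3: w='b' (idx 1), next='a' -> output (1, 'a'), add 'ba' as idx 3
Step 4: w='b' (idx 1), next='b' -> output (1, 'b'), add 'bb' as idx 4
Step 5: w='a' (idx 2), next='a' -> output (2, 'a'), add 'aa' as idx 5
Step 6: w='aa' (idx 5), next='a' -> output (5, 'a'), add 'aaa' as idx 6


Encoded: [(0, 'b'), (0, 'a'), (1, 'a'), (1, 'b'), (2, 'a'), (5, 'a')]


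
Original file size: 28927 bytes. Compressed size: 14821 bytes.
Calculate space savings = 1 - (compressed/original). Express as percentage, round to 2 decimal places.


ratio = compressed/original = 14821/28927 = 0.512359
savings = 1 - ratio = 1 - 0.512359 = 0.487641
as a percentage: 0.487641 * 100 = 48.76%

Space savings = 1 - 14821/28927 = 48.76%


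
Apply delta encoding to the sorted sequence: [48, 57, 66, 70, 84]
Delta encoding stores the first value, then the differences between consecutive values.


First value: 48
Deltas:
  57 - 48 = 9
  66 - 57 = 9
  70 - 66 = 4
  84 - 70 = 14


Delta encoded: [48, 9, 9, 4, 14]


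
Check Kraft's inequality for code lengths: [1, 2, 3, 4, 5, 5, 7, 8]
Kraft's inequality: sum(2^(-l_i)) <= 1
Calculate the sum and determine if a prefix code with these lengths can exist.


Sum = 2^(-1) + 2^(-2) + 2^(-3) + 2^(-4) + 2^(-5) + 2^(-5) + 2^(-7) + 2^(-8)
    = 0.5 + 0.25 + 0.125 + 0.0625 + 0.03125 + 0.03125 + 0.0078125 + 0.00390625
    = 259/256 = 1.01171875
Since 1.01171875 > 1, Kraft's inequality is NOT satisfied.
A prefix code with these lengths CANNOT exist.

Kraft sum = 1.01171875. Not satisfied.


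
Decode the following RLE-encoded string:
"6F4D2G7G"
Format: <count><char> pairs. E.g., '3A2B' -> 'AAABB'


Expanding each <count><char> pair:
  6F -> 'FFFFFF'
  4D -> 'DDDD'
  2G -> 'GG'
  7G -> 'GGGGGGG'

Decoded = FFFFFFDDDDGGGGGGGGG


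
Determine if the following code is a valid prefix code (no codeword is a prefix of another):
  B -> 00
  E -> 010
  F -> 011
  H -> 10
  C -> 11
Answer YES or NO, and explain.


Checking each pair (does one codeword prefix another?):
  B='00' vs E='010': no prefix
  B='00' vs F='011': no prefix
  B='00' vs H='10': no prefix
  B='00' vs C='11': no prefix
  E='010' vs B='00': no prefix
  E='010' vs F='011': no prefix
  E='010' vs H='10': no prefix
  E='010' vs C='11': no prefix
  F='011' vs B='00': no prefix
  F='011' vs E='010': no prefix
  F='011' vs H='10': no prefix
  F='011' vs C='11': no prefix
  H='10' vs B='00': no prefix
  H='10' vs E='010': no prefix
  H='10' vs F='011': no prefix
  H='10' vs C='11': no prefix
  C='11' vs B='00': no prefix
  C='11' vs E='010': no prefix
  C='11' vs F='011': no prefix
  C='11' vs H='10': no prefix
No violation found over all pairs.

YES -- this is a valid prefix code. No codeword is a prefix of any other codeword.


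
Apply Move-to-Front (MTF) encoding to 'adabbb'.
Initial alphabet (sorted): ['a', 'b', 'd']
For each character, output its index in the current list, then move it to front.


MTF encoding:
'a': index 0 in ['a', 'b', 'd'] -> ['a', 'b', 'd']
'd': index 2 in ['a', 'b', 'd'] -> ['d', 'a', 'b']
'a': index 1 in ['d', 'a', 'b'] -> ['a', 'd', 'b']
'b': index 2 in ['a', 'd', 'b'] -> ['b', 'a', 'd']
'b': index 0 in ['b', 'a', 'd'] -> ['b', 'a', 'd']
'b': index 0 in ['b', 'a', 'd'] -> ['b', 'a', 'd']


Output: [0, 2, 1, 2, 0, 0]


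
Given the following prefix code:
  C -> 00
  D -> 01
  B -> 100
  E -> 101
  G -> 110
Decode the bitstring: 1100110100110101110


Decoding step by step:
Bits 110 -> G
Bits 01 -> D
Bits 101 -> E
Bits 00 -> C
Bits 110 -> G
Bits 101 -> E
Bits 110 -> G


Decoded message: GDECGEG


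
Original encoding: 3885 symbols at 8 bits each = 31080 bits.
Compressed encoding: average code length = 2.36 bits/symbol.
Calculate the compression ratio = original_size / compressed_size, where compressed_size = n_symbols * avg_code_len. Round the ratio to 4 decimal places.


original_size = n_symbols * orig_bits = 3885 * 8 = 31080 bits
compressed_size = n_symbols * avg_code_len = 3885 * 2.36 = 9168.6 bits
ratio = original_size / compressed_size = 31080 / 9168.6 = 3.3898

Compression ratio = 3.3898


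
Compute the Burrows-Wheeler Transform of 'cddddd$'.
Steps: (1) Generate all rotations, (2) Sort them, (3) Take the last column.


Rotations (sorted):
  0: $cddddd -> last char: d
  1: cddddd$ -> last char: $
  2: d$cdddd -> last char: d
  3: dd$cddd -> last char: d
  4: ddd$cdd -> last char: d
  5: dddd$cd -> last char: d
  6: ddddd$c -> last char: c


BWT = d$ddddc


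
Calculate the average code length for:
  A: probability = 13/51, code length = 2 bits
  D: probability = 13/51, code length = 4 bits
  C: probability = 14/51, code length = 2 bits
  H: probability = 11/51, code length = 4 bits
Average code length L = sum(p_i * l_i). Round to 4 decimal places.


Weighted contributions p_i * l_i:
  A: (13/51) * 2 = 26/51
  D: (13/51) * 4 = 52/51
  C: (14/51) * 2 = 28/51
  H: (11/51) * 4 = 44/51
Sum = (26 + 52 + 28 + 44)/51 = 150/51

L = 150/51 = 2.9412 bits/symbol


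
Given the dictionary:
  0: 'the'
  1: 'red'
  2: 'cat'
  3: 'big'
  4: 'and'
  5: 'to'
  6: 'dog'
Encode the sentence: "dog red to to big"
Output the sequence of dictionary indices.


Look up each word in the dictionary:
  'dog' -> 6
  'red' -> 1
  'to' -> 5
  'to' -> 5
  'big' -> 3

Encoded: [6, 1, 5, 5, 3]


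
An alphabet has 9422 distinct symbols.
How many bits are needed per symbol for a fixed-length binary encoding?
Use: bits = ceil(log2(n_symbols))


log2(9422) = 13.2018
Bracket: 2^13 = 8192 < 9422 <= 2^14 = 16384
So ceil(log2(9422)) = 14

bits = ceil(log2(9422)) = ceil(13.2018) = 14 bits


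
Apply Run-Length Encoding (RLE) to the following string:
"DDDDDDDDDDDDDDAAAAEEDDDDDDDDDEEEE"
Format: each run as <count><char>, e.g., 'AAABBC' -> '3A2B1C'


Scanning runs left to right:
  i=0: run of 'D' x 14 -> '14D'
  i=14: run of 'A' x 4 -> '4A'
  i=18: run of 'E' x 2 -> '2E'
  i=20: run of 'D' x 9 -> '9D'
  i=29: run of 'E' x 4 -> '4E'

RLE = 14D4A2E9D4E


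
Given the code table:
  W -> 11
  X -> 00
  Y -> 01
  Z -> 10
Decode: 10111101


Decoding:
10 -> Z
11 -> W
11 -> W
01 -> Y


Result: ZWWY


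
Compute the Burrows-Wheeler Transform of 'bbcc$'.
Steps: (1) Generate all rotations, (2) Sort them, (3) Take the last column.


Rotations (sorted):
  0: $bbcc -> last char: c
  1: bbcc$ -> last char: $
  2: bcc$b -> last char: b
  3: c$bbc -> last char: c
  4: cc$bb -> last char: b


BWT = c$bcb


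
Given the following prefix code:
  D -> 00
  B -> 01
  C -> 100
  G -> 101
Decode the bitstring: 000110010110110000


Decoding step by step:
Bits 00 -> D
Bits 01 -> B
Bits 100 -> C
Bits 101 -> G
Bits 101 -> G
Bits 100 -> C
Bits 00 -> D


Decoded message: DBCGGCD


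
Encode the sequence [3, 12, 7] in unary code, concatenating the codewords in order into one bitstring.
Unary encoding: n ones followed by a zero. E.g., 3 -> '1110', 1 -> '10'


Encode each number as n ones followed by a terminating 0:
  3 -> 1110 (4 bits)
  12 -> 1111111111110 (13 bits)
  7 -> 11111110 (8 bits)
Total length = 4 + 13 + 8 = 25 bits.

Unary([3, 12, 7]) = 1110111111111111011111110 (25 bits)


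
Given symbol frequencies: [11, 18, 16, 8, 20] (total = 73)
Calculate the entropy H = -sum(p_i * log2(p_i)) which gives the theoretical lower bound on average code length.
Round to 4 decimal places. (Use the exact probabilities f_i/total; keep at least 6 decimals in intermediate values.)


Per-symbol terms -p_i * log2(p_i) with p_i = f_i/73:
  p = 11/73 = 0.150685: log2(p) = -2.730393, -p*log2(p) = 0.411429
  p = 18/73 = 0.246575: log2(p) = -2.019900, -p*log2(p) = 0.498057
  p = 16/73 = 0.219178: log2(p) = -2.189825, -p*log2(p) = 0.479962
  p = 8/73 = 0.109589: log2(p) = -3.189825, -p*log2(p) = 0.349570
  p = 20/73 = 0.273973: log2(p) = -1.867896, -p*log2(p) = 0.511752
H = 0.411429 + 0.498057 + 0.479962 + 0.349570 + 0.511752 = 2.250770

H = 2.2508 bits/symbol


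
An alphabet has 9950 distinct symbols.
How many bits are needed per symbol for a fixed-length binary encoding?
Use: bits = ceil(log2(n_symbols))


log2(9950) = 13.2805
Bracket: 2^13 = 8192 < 9950 <= 2^14 = 16384
So ceil(log2(9950)) = 14

bits = ceil(log2(9950)) = ceil(13.2805) = 14 bits


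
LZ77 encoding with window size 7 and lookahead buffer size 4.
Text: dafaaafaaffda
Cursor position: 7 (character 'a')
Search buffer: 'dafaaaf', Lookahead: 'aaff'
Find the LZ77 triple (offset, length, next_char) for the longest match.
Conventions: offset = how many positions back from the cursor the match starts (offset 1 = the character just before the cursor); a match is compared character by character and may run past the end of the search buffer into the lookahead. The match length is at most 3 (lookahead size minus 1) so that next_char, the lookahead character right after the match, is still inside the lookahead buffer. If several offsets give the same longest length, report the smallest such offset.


Try each offset into the search buffer:
  offset=1 (pos 6, char 'f'): match length 0
  offset=2 (pos 5, char 'a'): match length 1
  offset=3 (pos 4, char 'a'): match length 3
  offset=4 (pos 3, char 'a'): match length 2
  offset=5 (pos 2, char 'f'): match length 0
  offset=6 (pos 1, char 'a'): match length 1
  offset=7 (pos 0, char 'd'): match length 0
Longest match has length 3 at offset 3.
next_char = character at position 7 + 3 = 10 -> 'f'

Best match: offset=3, length=3 (matching 'aaf' starting at position 4)
LZ77 triple: (3, 3, 'f')


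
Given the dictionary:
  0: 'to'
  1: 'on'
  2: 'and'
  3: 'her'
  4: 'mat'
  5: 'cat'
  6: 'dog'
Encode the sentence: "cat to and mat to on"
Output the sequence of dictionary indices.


Look up each word in the dictionary:
  'cat' -> 5
  'to' -> 0
  'and' -> 2
  'mat' -> 4
  'to' -> 0
  'on' -> 1

Encoded: [5, 0, 2, 4, 0, 1]


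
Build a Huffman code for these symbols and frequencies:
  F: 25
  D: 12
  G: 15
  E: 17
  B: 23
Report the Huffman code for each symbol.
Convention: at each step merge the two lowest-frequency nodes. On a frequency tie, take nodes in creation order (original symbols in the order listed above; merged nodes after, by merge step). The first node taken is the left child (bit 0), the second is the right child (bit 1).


Huffman tree construction:
Step 1: Merge D(12) + G(15) = 27
Step 2: Merge E(17) + B(23) = 40
Step 3: Merge F(25) + (D+G)(27) = 52
Step 4: Merge (E+B)(40) + (F+(D+G))(52) = 92
Read each symbol's code off the tree from the root (left child = 0, right child = 1).

Codes:
  F: 10 (length 2)
  D: 110 (length 3)
  G: 111 (length 3)
  E: 00 (length 2)
  B: 01 (length 2)
Average code length: 211/92 = 2.2935 bits/symbol


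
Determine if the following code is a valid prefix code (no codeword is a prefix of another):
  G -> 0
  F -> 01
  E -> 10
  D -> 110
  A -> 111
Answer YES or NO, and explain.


Checking each pair (does one codeword prefix another?):
  G='0' vs F='01': prefix -- VIOLATION

NO -- this is NOT a valid prefix code. G (0) is a prefix of F (01).


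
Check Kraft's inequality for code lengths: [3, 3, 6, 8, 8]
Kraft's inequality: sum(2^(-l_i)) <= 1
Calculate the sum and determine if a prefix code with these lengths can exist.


Sum = 2^(-3) + 2^(-3) + 2^(-6) + 2^(-8) + 2^(-8)
    = 0.125 + 0.125 + 0.015625 + 0.00390625 + 0.00390625
    = 70/256 = 0.2734375
Since 0.2734375 <= 1, Kraft's inequality IS satisfied.
A prefix code with these lengths CAN exist.

Kraft sum = 0.2734375. Satisfied.


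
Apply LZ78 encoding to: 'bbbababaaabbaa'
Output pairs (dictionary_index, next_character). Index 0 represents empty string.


LZ78 encoding steps:
Dictionary: {0: ''}
Step 1: w='' (idx 0), next='b' -> output (0, 'b'), add 'b' as idx 1
Step 2: w='b' (idx 1), next='b' -> output (1, 'b'), add 'bb' as idx 2
Step 3: w='' (idx 0), next='a' -> output (0, 'a'), add 'a' as idx 3
Step 4: w='b' (idx 1), next='a' -> output (1, 'a'), add 'ba' as idx 4
Step 5: w='ba' (idx 4), next='a' -> output (4, 'a'), add 'baa' as idx 5
Step 6: w='a' (idx 3), next='b' -> output (3, 'b'), add 'ab' as idx 6
Step 7: w='baa' (idx 5), end of input -> output (5, '')


Encoded: [(0, 'b'), (1, 'b'), (0, 'a'), (1, 'a'), (4, 'a'), (3, 'b'), (5, '')]


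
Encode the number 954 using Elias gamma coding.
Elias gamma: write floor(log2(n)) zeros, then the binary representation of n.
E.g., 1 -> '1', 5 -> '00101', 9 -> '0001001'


num_bits = floor(log2(954)) + 1 = 10
leading_zeros = num_bits - 1 = 9
binary(954) = 1110111010

Elias gamma(954) = '000000000' + '1110111010' = 0000000001110111010 (19 bits)


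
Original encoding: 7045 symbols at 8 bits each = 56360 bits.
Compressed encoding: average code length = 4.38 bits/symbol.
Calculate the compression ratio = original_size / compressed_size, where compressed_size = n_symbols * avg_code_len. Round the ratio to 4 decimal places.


original_size = n_symbols * orig_bits = 7045 * 8 = 56360 bits
compressed_size = n_symbols * avg_code_len = 7045 * 4.38 = 30857.1 bits
ratio = original_size / compressed_size = 56360 / 30857.1 = 1.8265

Compression ratio = 1.8265


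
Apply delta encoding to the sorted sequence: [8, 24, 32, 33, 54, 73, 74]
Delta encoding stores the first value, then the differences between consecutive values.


First value: 8
Deltas:
  24 - 8 = 16
  32 - 24 = 8
  33 - 32 = 1
  54 - 33 = 21
  73 - 54 = 19
  74 - 73 = 1


Delta encoded: [8, 16, 8, 1, 21, 19, 1]


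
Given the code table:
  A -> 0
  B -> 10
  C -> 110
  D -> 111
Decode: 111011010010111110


Decoding:
111 -> D
0 -> A
110 -> C
10 -> B
0 -> A
10 -> B
111 -> D
110 -> C


Result: DACBABDC


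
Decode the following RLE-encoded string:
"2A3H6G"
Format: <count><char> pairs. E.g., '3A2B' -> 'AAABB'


Expanding each <count><char> pair:
  2A -> 'AA'
  3H -> 'HHH'
  6G -> 'GGGGGG'

Decoded = AAHHHGGGGGG


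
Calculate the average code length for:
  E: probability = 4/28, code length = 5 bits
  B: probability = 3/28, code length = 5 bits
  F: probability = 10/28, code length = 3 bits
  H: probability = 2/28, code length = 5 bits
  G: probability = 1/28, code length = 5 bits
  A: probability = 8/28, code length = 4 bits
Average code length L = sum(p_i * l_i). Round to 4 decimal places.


Weighted contributions p_i * l_i:
  E: (4/28) * 5 = 20/28
  B: (3/28) * 5 = 15/28
  F: (10/28) * 3 = 30/28
  H: (2/28) * 5 = 10/28
  G: (1/28) * 5 = 5/28
  A: (8/28) * 4 = 32/28
Sum = (20 + 15 + 30 + 10 + 5 + 32)/28 = 112/28

L = 112/28 = 4.0000 bits/symbol


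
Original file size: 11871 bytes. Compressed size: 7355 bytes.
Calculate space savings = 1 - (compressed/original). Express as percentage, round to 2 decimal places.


ratio = compressed/original = 7355/11871 = 0.619577
savings = 1 - ratio = 1 - 0.619577 = 0.380423
as a percentage: 0.380423 * 100 = 38.04%

Space savings = 1 - 7355/11871 = 38.04%


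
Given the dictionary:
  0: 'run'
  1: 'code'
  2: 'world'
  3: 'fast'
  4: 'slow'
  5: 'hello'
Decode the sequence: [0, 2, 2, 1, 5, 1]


Look up each index in the dictionary:
  0 -> 'run'
  2 -> 'world'
  2 -> 'world'
  1 -> 'code'
  5 -> 'hello'
  1 -> 'code'

Decoded: "run world world code hello code"


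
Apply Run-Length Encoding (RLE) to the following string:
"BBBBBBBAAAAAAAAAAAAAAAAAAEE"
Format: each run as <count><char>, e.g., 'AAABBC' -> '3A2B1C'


Scanning runs left to right:
  i=0: run of 'B' x 7 -> '7B'
  i=7: run of 'A' x 18 -> '18A'
  i=25: run of 'E' x 2 -> '2E'

RLE = 7B18A2E


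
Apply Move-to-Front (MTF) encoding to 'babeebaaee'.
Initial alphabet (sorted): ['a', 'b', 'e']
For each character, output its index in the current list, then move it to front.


MTF encoding:
'b': index 1 in ['a', 'b', 'e'] -> ['b', 'a', 'e']
'a': index 1 in ['b', 'a', 'e'] -> ['a', 'b', 'e']
'b': index 1 in ['a', 'b', 'e'] -> ['b', 'a', 'e']
'e': index 2 in ['b', 'a', 'e'] -> ['e', 'b', 'a']
'e': index 0 in ['e', 'b', 'a'] -> ['e', 'b', 'a']
'b': index 1 in ['e', 'b', 'a'] -> ['b', 'e', 'a']
'a': index 2 in ['b', 'e', 'a'] -> ['a', 'b', 'e']
'a': index 0 in ['a', 'b', 'e'] -> ['a', 'b', 'e']
'e': index 2 in ['a', 'b', 'e'] -> ['e', 'a', 'b']
'e': index 0 in ['e', 'a', 'b'] -> ['e', 'a', 'b']


Output: [1, 1, 1, 2, 0, 1, 2, 0, 2, 0]


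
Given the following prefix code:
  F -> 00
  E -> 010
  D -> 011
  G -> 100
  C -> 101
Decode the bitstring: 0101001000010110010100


Decoding step by step:
Bits 010 -> E
Bits 100 -> G
Bits 100 -> G
Bits 00 -> F
Bits 101 -> C
Bits 100 -> G
Bits 101 -> C
Bits 00 -> F


Decoded message: EGGFCGCF


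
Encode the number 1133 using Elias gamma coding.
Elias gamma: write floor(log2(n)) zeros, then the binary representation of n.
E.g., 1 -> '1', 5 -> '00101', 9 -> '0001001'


num_bits = floor(log2(1133)) + 1 = 11
leading_zeros = num_bits - 1 = 10
binary(1133) = 10001101101

Elias gamma(1133) = '0000000000' + '10001101101' = 000000000010001101101 (21 bits)


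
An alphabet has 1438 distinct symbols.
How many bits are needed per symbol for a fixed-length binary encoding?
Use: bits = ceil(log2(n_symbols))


log2(1438) = 10.4898
Bracket: 2^10 = 1024 < 1438 <= 2^11 = 2048
So ceil(log2(1438)) = 11

bits = ceil(log2(1438)) = ceil(10.4898) = 11 bits


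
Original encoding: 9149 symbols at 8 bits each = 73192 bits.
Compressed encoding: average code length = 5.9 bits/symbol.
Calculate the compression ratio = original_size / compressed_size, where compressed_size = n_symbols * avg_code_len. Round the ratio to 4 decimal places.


original_size = n_symbols * orig_bits = 9149 * 8 = 73192 bits
compressed_size = n_symbols * avg_code_len = 9149 * 5.9 = 53979.1 bits
ratio = original_size / compressed_size = 73192 / 53979.1 = 1.3559

Compression ratio = 1.3559


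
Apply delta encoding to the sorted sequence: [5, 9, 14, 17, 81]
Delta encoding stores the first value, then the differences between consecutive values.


First value: 5
Deltas:
  9 - 5 = 4
  14 - 9 = 5
  17 - 14 = 3
  81 - 17 = 64


Delta encoded: [5, 4, 5, 3, 64]


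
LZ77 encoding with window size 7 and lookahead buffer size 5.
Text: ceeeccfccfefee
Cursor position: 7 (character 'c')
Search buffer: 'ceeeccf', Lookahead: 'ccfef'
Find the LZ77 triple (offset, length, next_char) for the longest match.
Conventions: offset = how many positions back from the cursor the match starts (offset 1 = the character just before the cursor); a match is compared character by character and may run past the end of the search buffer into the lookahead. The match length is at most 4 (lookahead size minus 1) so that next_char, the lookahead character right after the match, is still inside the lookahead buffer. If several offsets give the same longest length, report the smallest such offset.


Try each offset into the search buffer:
  offset=1 (pos 6, char 'f'): match length 0
  offset=2 (pos 5, char 'c'): match length 1
  offset=3 (pos 4, char 'c'): match length 3
  offset=4 (pos 3, char 'e'): match length 0
  offset=5 (pos 2, char 'e'): match length 0
  offset=6 (pos 1, char 'e'): match length 0
  offset=7 (pos 0, char 'c'): match length 1
Longest match has length 3 at offset 3.
next_char = character at position 7 + 3 = 10 -> 'e'

Best match: offset=3, length=3 (matching 'ccf' starting at position 4)
LZ77 triple: (3, 3, 'e')


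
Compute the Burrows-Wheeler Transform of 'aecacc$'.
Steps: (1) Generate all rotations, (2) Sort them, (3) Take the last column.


Rotations (sorted):
  0: $aecacc -> last char: c
  1: acc$aec -> last char: c
  2: aecacc$ -> last char: $
  3: c$aecac -> last char: c
  4: cacc$ae -> last char: e
  5: cc$aeca -> last char: a
  6: ecacc$a -> last char: a


BWT = cc$ceaa


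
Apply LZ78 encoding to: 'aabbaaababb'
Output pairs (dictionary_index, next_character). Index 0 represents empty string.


LZ78 encoding steps:
Dictionary: {0: ''}
Step 1: w='' (idx 0), next='a' -> output (0, 'a'), add 'a' as idx 1
Step 2: w='a' (idx 1), next='b' -> output (1, 'b'), add 'ab' as idx 2
Step 3: w='' (idx 0), next='b' -> output (0, 'b'), add 'b' as idx 3
Step 4: w='a' (idx 1), next='a' -> output (1, 'a'), add 'aa' as idx 4
Step 5: w='ab' (idx 2), next='a' -> output (2, 'a'), add 'aba' as idx 5
Step 6: w='b' (idx 3), next='b' -> output (3, 'b'), add 'bb' as idx 6


Encoded: [(0, 'a'), (1, 'b'), (0, 'b'), (1, 'a'), (2, 'a'), (3, 'b')]


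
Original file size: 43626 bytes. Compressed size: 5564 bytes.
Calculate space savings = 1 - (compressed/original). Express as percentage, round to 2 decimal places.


ratio = compressed/original = 5564/43626 = 0.127539
savings = 1 - ratio = 1 - 0.127539 = 0.872461
as a percentage: 0.872461 * 100 = 87.25%

Space savings = 1 - 5564/43626 = 87.25%


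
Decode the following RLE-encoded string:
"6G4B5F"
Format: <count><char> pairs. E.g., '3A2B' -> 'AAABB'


Expanding each <count><char> pair:
  6G -> 'GGGGGG'
  4B -> 'BBBB'
  5F -> 'FFFFF'

Decoded = GGGGGGBBBBFFFFF


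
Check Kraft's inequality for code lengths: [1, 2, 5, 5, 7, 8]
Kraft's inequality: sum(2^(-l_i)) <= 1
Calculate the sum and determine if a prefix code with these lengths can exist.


Sum = 2^(-1) + 2^(-2) + 2^(-5) + 2^(-5) + 2^(-7) + 2^(-8)
    = 0.5 + 0.25 + 0.03125 + 0.03125 + 0.0078125 + 0.00390625
    = 211/256 = 0.82421875
Since 0.82421875 <= 1, Kraft's inequality IS satisfied.
A prefix code with these lengths CAN exist.

Kraft sum = 0.82421875. Satisfied.


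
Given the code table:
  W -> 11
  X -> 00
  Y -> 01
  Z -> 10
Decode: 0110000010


Decoding:
01 -> Y
10 -> Z
00 -> X
00 -> X
10 -> Z


Result: YZXXZ


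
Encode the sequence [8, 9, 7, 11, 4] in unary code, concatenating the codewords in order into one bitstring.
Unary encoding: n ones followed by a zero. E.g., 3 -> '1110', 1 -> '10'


Encode each number as n ones followed by a terminating 0:
  8 -> 111111110 (9 bits)
  9 -> 1111111110 (10 bits)
  7 -> 11111110 (8 bits)
  11 -> 111111111110 (12 bits)
  4 -> 11110 (5 bits)
Total length = 9 + 10 + 8 + 12 + 5 = 44 bits.

Unary([8, 9, 7, 11, 4]) = 11111111011111111101111111011111111111011110 (44 bits)


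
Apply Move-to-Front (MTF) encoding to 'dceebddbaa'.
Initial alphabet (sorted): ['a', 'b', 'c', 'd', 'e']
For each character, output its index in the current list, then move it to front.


MTF encoding:
'd': index 3 in ['a', 'b', 'c', 'd', 'e'] -> ['d', 'a', 'b', 'c', 'e']
'c': index 3 in ['d', 'a', 'b', 'c', 'e'] -> ['c', 'd', 'a', 'b', 'e']
'e': index 4 in ['c', 'd', 'a', 'b', 'e'] -> ['e', 'c', 'd', 'a', 'b']
'e': index 0 in ['e', 'c', 'd', 'a', 'b'] -> ['e', 'c', 'd', 'a', 'b']
'b': index 4 in ['e', 'c', 'd', 'a', 'b'] -> ['b', 'e', 'c', 'd', 'a']
'd': index 3 in ['b', 'e', 'c', 'd', 'a'] -> ['d', 'b', 'e', 'c', 'a']
'd': index 0 in ['d', 'b', 'e', 'c', 'a'] -> ['d', 'b', 'e', 'c', 'a']
'b': index 1 in ['d', 'b', 'e', 'c', 'a'] -> ['b', 'd', 'e', 'c', 'a']
'a': index 4 in ['b', 'd', 'e', 'c', 'a'] -> ['a', 'b', 'd', 'e', 'c']
'a': index 0 in ['a', 'b', 'd', 'e', 'c'] -> ['a', 'b', 'd', 'e', 'c']


Output: [3, 3, 4, 0, 4, 3, 0, 1, 4, 0]


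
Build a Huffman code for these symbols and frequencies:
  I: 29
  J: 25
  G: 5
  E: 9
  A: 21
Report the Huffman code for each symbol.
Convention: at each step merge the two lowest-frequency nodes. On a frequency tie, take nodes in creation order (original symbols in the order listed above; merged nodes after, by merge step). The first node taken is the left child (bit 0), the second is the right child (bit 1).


Huffman tree construction:
Step 1: Merge G(5) + E(9) = 14
Step 2: Merge (G+E)(14) + A(21) = 35
Step 3: Merge J(25) + I(29) = 54
Step 4: Merge ((G+E)+A)(35) + (J+I)(54) = 89
Read each symbol's code off the tree from the root (left child = 0, right child = 1).

Codes:
  I: 11 (length 2)
  J: 10 (length 2)
  G: 000 (length 3)
  E: 001 (length 3)
  A: 01 (length 2)
Average code length: 192/89 = 2.1573 bits/symbol


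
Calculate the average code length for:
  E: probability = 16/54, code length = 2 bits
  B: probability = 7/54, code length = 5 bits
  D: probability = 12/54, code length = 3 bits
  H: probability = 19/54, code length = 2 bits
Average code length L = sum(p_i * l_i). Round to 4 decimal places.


Weighted contributions p_i * l_i:
  E: (16/54) * 2 = 32/54
  B: (7/54) * 5 = 35/54
  D: (12/54) * 3 = 36/54
  H: (19/54) * 2 = 38/54
Sum = (32 + 35 + 36 + 38)/54 = 141/54

L = 141/54 = 2.6111 bits/symbol


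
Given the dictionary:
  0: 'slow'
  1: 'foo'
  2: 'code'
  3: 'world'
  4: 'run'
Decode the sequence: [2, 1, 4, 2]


Look up each index in the dictionary:
  2 -> 'code'
  1 -> 'foo'
  4 -> 'run'
  2 -> 'code'

Decoded: "code foo run code"


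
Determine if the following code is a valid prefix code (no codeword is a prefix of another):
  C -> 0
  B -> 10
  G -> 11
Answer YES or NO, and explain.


Checking each pair (does one codeword prefix another?):
  C='0' vs B='10': no prefix
  C='0' vs G='11': no prefix
  B='10' vs C='0': no prefix
  B='10' vs G='11': no prefix
  G='11' vs C='0': no prefix
  G='11' vs B='10': no prefix
No violation found over all pairs.

YES -- this is a valid prefix code. No codeword is a prefix of any other codeword.


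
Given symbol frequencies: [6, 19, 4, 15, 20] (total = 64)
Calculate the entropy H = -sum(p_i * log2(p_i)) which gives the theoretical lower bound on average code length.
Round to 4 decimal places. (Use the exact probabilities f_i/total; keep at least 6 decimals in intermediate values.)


Per-symbol terms -p_i * log2(p_i) with p_i = f_i/64:
  p = 6/64 = 0.093750: log2(p) = -3.415037, -p*log2(p) = 0.320160
  p = 19/64 = 0.296875: log2(p) = -1.752072, -p*log2(p) = 0.520147
  p = 4/64 = 0.062500: log2(p) = -4.000000, -p*log2(p) = 0.250000
  p = 15/64 = 0.234375: log2(p) = -2.093109, -p*log2(p) = 0.490573
  p = 20/64 = 0.312500: log2(p) = -1.678072, -p*log2(p) = 0.524397
H = 0.320160 + 0.520147 + 0.250000 + 0.490573 + 0.524397 = 2.105277

H = 2.1053 bits/symbol
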